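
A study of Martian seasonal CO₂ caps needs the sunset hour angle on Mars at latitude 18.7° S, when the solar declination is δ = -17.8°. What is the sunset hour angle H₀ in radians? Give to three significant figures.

H₀ = 1.68 rad

cos H₀ = −tan φ · tan δ = −tan(-18.7°) × tan(-17.800°) = -0.1087, so H₀ = 1.6797 rad = 96.24°.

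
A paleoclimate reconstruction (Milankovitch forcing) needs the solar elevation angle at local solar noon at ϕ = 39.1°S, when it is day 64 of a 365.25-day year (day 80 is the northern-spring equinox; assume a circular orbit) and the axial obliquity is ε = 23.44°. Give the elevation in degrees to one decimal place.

Solar longitude: L_s = 360° × (64 − 80)/365.25 = -15.770°, i.e. -15.770° + 360° = 344.230°.
sin δ = sin 23.44° × sin 344.230° = -0.10811, so δ = -6.206°.
At local noon the hour angle is zero, so the zenith angle equals |ϕ − δ| = |-39.1° − (-6.206°)| = 32.894°.
Elevation = 90° − 32.894° = 57.1°.

57.1°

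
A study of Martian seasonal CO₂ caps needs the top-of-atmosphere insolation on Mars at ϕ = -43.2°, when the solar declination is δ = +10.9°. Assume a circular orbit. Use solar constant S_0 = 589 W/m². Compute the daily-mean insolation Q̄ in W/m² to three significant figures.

cos h₀ = −tan(-43.2°) tan(+10.900°) = 0.1808, h₀ = 1.3890 rad.
Bracket: h₀ sin ϕ sin δ + cos ϕ cos δ sin h₀ = 1.3890×-0.68455×0.18910 + 0.72897×0.98196×0.98351 = -0.179804 + 0.704016 = 0.524212.
Q̄ = (S_0/π) × [bracket] = (589/π) × 0.524212 = 98.28 W/m².

Q̄ ≈ 98.3 W/m²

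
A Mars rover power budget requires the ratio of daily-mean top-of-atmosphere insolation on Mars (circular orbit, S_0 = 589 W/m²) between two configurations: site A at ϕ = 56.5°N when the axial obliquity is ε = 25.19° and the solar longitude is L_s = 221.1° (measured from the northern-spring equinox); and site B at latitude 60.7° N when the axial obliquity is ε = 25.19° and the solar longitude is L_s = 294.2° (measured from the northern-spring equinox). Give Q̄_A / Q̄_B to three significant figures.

Q̄_A / Q̄_B ≈ 4.02

— Configuration A (ϕ=+56.5°):
Solar declination: sin δ = sin ε · sin L_s = sin 25.19° × sin 221.1° = -0.27979, so δ = -16.248°.
cos h₀ = −tan(+56.5°) tan(-16.248°) = 0.4403, h₀ = 1.1149 rad.
Bracket: h₀ sin ϕ sin δ + cos ϕ cos δ sin h₀ = 1.1149×0.83389×-0.27979 + 0.55194×0.96006×0.89785 = -0.260122 + 0.475767 = 0.215645.
Q̄ = (S_0/π) × [bracket] = (589/π) × 0.215645 = 40.430 W/m².
— Configuration B (ϕ=+60.7°):
Solar declination: sin δ = sin ε · sin L_s = sin 25.19° × sin 294.2° = -0.38822, so δ = -22.844°.
cos h₀ = −tan(+60.7°) tan(-22.844°) = 0.7507, h₀ = 0.7217 rad.
Bracket: h₀ sin ϕ sin δ + cos ϕ cos δ sin h₀ = 0.7217×0.87207×-0.38822 + 0.48938×0.92157×0.66067 = -0.244335 + 0.297961 = 0.053626.
Q̄ = (S_0/π) × [bracket] = (589/π) × 0.053626 = 10.054 W/m².
Ratio Q̄_A / Q̄_B = 40.430 / 10.054 = 4.021.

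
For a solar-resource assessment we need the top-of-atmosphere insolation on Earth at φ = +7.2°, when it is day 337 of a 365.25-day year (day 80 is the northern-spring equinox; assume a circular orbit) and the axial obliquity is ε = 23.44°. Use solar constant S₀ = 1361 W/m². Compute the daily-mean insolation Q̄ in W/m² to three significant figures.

Q̄ ≈ 365 W/m²

Solar longitude: λ_s = 360° × (337 − 80)/365.25 = 253.306°.
sin δ = sin 23.44° × sin 253.306° = -0.38102, so δ = -22.397°.
cos H₀ = −tan(+7.2°) tan(-22.397°) = 0.0521, H₀ = 1.5187 rad.
Bracket: H₀ sin φ sin δ + cos φ cos δ sin H₀ = 1.5187×0.12533×-0.38102 + 0.99211×0.92457×0.99864 = -0.072523 + 0.916028 = 0.843505.
Q̄ = (S₀/π) × [bracket] = (1361/π) × 0.843505 = 365.4 W/m².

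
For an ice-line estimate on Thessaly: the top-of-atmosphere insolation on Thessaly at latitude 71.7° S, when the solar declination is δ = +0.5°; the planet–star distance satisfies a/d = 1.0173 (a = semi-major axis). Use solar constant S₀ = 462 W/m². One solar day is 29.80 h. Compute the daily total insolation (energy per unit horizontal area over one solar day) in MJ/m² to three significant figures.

cos H₀ = −tan(-71.7°) tan(+0.500°) = 0.0264, H₀ = 1.5444 rad.
Bracket: H₀ sin φ sin δ + cos φ cos δ sin H₀ = 1.5444×-0.94943×0.00873 + 0.31399×0.99996×0.99965 = -0.012801 + 0.313868 = 0.301067.
Inverse-square distance factor (a/d)² = 1.0173² = 1.034899.
Q̄ = (S₀/π) × 1.034899 × [bracket] = (462/π) × 1.034899 × 0.301067 = 45.820 W/m².
Daily total = Q̄ × 29.80 h × 3600 s/h = 45.820 × 29.80 × 3600 / 10⁶ = 4.916 MJ/m².

4.92 MJ/m²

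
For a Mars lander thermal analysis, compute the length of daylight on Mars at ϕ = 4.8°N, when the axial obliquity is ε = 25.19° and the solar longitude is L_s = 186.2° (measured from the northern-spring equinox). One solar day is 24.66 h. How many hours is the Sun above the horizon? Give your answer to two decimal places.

12.30 h

Solar declination: sin δ = sin ε · sin L_s = sin 25.19° × sin 186.2° = -0.04597, so δ = -2.635°.
cos h₀ = −tan ϕ · tan δ = −tan(+4.8°) × tan(-2.635°) = 0.0039, so h₀ = 1.5669 rad = 89.78°.
Daylight = 2h₀/(2π) × 24.66 h = (1.5669/π) × 24.66 = 12.30 h.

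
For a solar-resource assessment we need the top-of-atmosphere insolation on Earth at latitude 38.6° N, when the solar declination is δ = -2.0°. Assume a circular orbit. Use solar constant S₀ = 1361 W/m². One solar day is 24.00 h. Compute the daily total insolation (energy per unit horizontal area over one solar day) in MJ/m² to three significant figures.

28.0 MJ/m²

cos H₀ = −tan(+38.6°) tan(-2.000°) = 0.0279, H₀ = 1.5429 rad.
Bracket: H₀ sin φ sin δ + cos φ cos δ sin H₀ = 1.5429×0.62388×-0.03490 + 0.78152×0.99939×0.99961 = -0.033594 + 0.780739 = 0.747145.
Q̄ = (S₀/π) × [bracket] = (1361/π) × 0.747145 = 323.68 W/m².
Daily total = Q̄ × 24.00 h × 3600 s/h = 323.68 × 24.00 × 3600 / 10⁶ = 27.97 MJ/m².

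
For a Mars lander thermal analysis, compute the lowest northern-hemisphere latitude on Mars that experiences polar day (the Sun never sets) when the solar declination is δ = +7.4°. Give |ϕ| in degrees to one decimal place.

|ϕ| = 82.6°

Polar day requires cos h₀ = −tan ϕ tan δ ≤ −1, i.e. tan ϕ tan δ ≥ 1.
The boundary is |tan ϕ| · |tan δ| = 1, so |ϕ| = 90° − |δ| = 90° − 7.4° = 82.6° in the northern hemisphere.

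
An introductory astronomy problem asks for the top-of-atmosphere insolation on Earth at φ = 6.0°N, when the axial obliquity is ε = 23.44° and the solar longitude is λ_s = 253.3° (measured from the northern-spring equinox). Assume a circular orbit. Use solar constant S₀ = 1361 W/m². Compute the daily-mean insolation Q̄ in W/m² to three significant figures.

Solar declination: sin δ = sin ε · sin λ_s = sin 23.44° × sin 253.3° = -0.38101, so δ = -22.396°.
cos H₀ = −tan(+6.0°) tan(-22.396°) = 0.0433, H₀ = 1.5275 rad.
Bracket: H₀ sin φ sin δ + cos φ cos δ sin H₀ = 1.5275×0.10453×-0.38101 + 0.99452×0.92457×0.99906 = -0.060836 + 0.918639 = 0.857803.
Q̄ = (S₀/π) × [bracket] = (1361/π) × 0.857803 = 371.6 W/m².

Q̄ ≈ 372 W/m²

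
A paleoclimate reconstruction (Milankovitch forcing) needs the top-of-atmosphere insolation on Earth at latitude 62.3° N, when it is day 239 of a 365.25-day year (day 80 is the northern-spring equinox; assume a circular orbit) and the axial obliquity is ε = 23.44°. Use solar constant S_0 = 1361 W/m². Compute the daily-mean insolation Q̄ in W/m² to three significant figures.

Solar longitude: L_s = 360° × (239 − 80)/365.25 = 156.715°.
sin δ = sin 23.44° × sin 156.715° = 0.15725, so δ = +9.047°.
cos h₀ = −tan(+62.3°) tan(+9.047°) = -0.3033, h₀ = 1.8789 rad.
Bracket: h₀ sin ϕ sin δ + cos ϕ cos δ sin h₀ = 1.8789×0.88539×0.15725 + 0.46484×0.98756×0.95290 = 0.261595 + 0.437436 = 0.699031.
Q̄ = (S_0/π) × [bracket] = (1361/π) × 0.699031 = 302.8 W/m².

Q̄ ≈ 303 W/m²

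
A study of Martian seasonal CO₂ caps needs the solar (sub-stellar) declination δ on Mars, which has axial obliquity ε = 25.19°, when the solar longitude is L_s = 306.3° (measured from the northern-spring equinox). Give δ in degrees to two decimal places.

sin δ = sin ε · sin L_s = sin 25.19° × sin 306.3° = -0.343020.
δ = arcsin(-0.343020) = -20.06°.

δ = -20.06°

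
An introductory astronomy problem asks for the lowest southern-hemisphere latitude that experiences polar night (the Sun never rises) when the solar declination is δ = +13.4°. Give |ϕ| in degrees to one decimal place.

|ϕ| = 76.6°

Polar night requires cos h₀ = −tan ϕ tan δ ≥ 1, i.e. tan ϕ tan δ ≤ −1.
The boundary is |tan ϕ| · |tan δ| = 1, so |ϕ| = 90° − |δ| = 90° − 13.4° = 76.6° in the southern hemisphere.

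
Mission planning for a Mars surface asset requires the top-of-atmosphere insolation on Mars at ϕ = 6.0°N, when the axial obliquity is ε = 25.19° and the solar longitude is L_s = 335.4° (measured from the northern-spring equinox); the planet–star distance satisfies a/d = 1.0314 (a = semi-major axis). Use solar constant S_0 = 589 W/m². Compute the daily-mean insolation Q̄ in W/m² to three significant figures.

Q̄ ≈ 189 W/m²

Solar declination: sin δ = sin ε · sin L_s = sin 25.19° × sin 335.4° = -0.17718, so δ = -10.205°.
cos h₀ = −tan(+6.0°) tan(-10.205°) = 0.0189, h₀ = 1.5519 rad.
Bracket: h₀ sin ϕ sin δ + cos ϕ cos δ sin h₀ = 1.5519×0.10453×-0.17718 + 0.99452×0.98418×0.99982 = -0.028742 + 0.978611 = 0.949869.
Inverse-square distance factor (a/d)² = 1.0314² = 1.063786.
Q̄ = (S_0/π) × 1.063786 × [bracket] = (589/π) × 1.063786 × 0.949869 = 189.4 W/m².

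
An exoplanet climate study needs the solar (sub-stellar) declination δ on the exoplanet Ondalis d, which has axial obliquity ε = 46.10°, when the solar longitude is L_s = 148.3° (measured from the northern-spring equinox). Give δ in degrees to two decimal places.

sin δ = sin ε · sin L_s = sin 46.10° × sin 148.3° = 0.378629.
δ = arcsin(0.378629) = +22.25°.

δ = +22.25°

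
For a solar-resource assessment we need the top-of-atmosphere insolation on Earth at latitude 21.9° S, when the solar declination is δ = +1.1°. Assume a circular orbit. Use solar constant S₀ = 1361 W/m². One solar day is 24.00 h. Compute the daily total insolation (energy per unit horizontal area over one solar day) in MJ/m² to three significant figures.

cos H₀ = −tan(-21.9°) tan(+1.100°) = 0.0077, H₀ = 1.5631 rad.
Bracket: H₀ sin φ sin δ + cos φ cos δ sin H₀ = 1.5631×-0.37299×0.01920 + 0.92784×0.99982×0.99997 = -0.011194 + 0.927645 = 0.916451.
Q̄ = (S₀/π) × [bracket] = (1361/π) × 0.916451 = 397.02 W/m².
Daily total = Q̄ × 24.00 h × 3600 s/h = 397.02 × 24.00 × 3600 / 10⁶ = 34.30 MJ/m².

34.3 MJ/m²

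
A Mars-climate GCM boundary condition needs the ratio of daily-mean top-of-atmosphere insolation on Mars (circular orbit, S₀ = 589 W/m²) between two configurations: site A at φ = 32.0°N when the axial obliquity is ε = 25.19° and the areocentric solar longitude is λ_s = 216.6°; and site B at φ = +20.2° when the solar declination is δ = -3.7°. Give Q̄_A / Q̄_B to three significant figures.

Q̄_A / Q̄_B ≈ 0.688

— Configuration A (φ=+32.0°):
sin δ = sin 25.19° × sin 216.6° = -0.25377, so δ = -14.700°.
cos H₀ = −tan(+32.0°) tan(-14.700°) = 0.1639, H₀ = 1.4061 rad.
Bracket: H₀ sin φ sin δ + cos φ cos δ sin H₀ = 1.4061×0.52992×-0.25377 + 0.84805×0.96727×0.98647 = -0.189089 + 0.809195 = 0.620106.
Q̄ = (S₀/π) × [bracket] = (589/π) × 0.620106 = 116.26 W/m².
— Configuration B (φ=+20.2°):
cos H₀ = −tan(+20.2°) tan(-3.700°) = 0.0238, H₀ = 1.5470 rad.
Bracket: H₀ sin φ sin δ + cos φ cos δ sin H₀ = 1.5470×0.34530×-0.06453 + 0.93849×0.99792×0.99972 = -0.034471 + 0.936276 = 0.901805.
Q̄ = (S₀/π) × [bracket] = (589/π) × 0.901805 = 169.07 W/m².
Ratio Q̄_A / Q̄_B = 116.26 / 169.07 = 0.6876.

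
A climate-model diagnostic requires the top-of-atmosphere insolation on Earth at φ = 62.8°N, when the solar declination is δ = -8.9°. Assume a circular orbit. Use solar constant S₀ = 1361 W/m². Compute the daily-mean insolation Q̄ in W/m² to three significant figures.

cos H₀ = −tan(+62.8°) tan(-8.900°) = 0.3047, H₀ = 1.2612 rad.
Bracket: H₀ sin φ sin δ + cos φ cos δ sin H₀ = 1.2612×0.88942×-0.15471 + 0.45710×0.98796×0.95245 = -0.173544 + 0.430123 = 0.256579.
Q̄ = (S₀/π) × [bracket] = (1361/π) × 0.256579 = 111.2 W/m².

Q̄ ≈ 111 W/m²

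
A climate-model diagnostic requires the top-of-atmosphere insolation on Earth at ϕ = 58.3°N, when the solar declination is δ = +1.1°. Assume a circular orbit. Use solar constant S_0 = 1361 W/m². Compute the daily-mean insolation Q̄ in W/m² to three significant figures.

cos h₀ = −tan(+58.3°) tan(+1.100°) = -0.0311, h₀ = 1.6019 rad.
Bracket: h₀ sin ϕ sin δ + cos ϕ cos δ sin h₀ = 1.6019×0.85081×0.01920 + 0.52547×0.99982×0.99952 = 0.026168 + 0.525123 = 0.551291.
Q̄ = (S_0/π) × [bracket] = (1361/π) × 0.551291 = 238.8 W/m².

Q̄ ≈ 239 W/m²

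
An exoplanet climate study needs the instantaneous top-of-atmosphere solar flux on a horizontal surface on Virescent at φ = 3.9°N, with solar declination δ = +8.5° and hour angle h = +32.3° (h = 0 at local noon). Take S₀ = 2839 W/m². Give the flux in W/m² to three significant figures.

cos θ_z = sin φ sin δ + cos φ cos δ cos h = 0.010053 + 0.834041 = 0.844094.
Flux = S₀ · cos θ_z = 2839 × 0.844094 = 2396 W/m².

2.40e+03 W/m²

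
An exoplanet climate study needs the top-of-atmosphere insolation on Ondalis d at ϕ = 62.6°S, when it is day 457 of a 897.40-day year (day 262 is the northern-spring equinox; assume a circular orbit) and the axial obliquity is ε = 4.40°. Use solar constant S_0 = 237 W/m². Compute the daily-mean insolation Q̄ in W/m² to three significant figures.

Q̄ ≈ 27.1 W/m²

Solar longitude: L_s = 360° × (457 − 262)/897.40 = 78.226°.
sin δ = sin 4.40° × sin 78.226° = 0.07510, so δ = +4.307°.
cos h₀ = −tan(-62.6°) tan(+4.307°) = 0.1453, h₀ = 1.4250 rad.
Bracket: h₀ sin ϕ sin δ + cos ϕ cos δ sin h₀ = 1.4250×-0.88782×0.07510 + 0.46020×0.99718×0.98939 = -0.095012 + 0.454033 = 0.359021.
Q̄ = (S_0/π) × [bracket] = (237/π) × 0.359021 = 27.08 W/m².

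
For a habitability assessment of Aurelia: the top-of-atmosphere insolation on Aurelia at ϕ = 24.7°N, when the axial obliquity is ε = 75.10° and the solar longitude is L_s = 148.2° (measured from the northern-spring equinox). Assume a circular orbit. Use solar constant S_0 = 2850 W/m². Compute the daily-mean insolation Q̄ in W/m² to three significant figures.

Q̄ ≈ 1.04e+03 W/m²

Solar declination: sin δ = sin ε · sin L_s = sin 75.10° × sin 148.2° = 0.50924, so δ = +30.613°.
cos h₀ = −tan(+24.7°) tan(+30.613°) = -0.2722, h₀ = 1.8464 rad.
Bracket: h₀ sin ϕ sin δ + cos ϕ cos δ sin h₀ = 1.8464×0.41787×0.50924 + 0.90851×0.86063×0.96225 = 0.392907 + 0.752375 = 1.145282.
Q̄ = (S_0/π) × [bracket] = (2850/π) × 1.145282 = 1039 W/m².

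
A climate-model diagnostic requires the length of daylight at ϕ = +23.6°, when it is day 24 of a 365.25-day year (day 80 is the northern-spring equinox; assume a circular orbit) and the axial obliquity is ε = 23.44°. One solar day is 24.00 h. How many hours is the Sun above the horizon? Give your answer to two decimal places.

Solar longitude: L_s = 360° × (24 − 80)/365.25 = -55.195°, i.e. -55.195° + 360° = 304.805°.
sin δ = sin 23.44° × sin 304.805° = -0.32662, so δ = -19.064°.
cos h₀ = −tan ϕ · tan δ = −tan(+23.6°) × tan(-19.064°) = 0.1510, so h₀ = 1.4192 rad = 81.32°.
Daylight = 2h₀/(2π) × 24.00 h = (1.4192/π) × 24.00 = 10.84 h.

10.84 h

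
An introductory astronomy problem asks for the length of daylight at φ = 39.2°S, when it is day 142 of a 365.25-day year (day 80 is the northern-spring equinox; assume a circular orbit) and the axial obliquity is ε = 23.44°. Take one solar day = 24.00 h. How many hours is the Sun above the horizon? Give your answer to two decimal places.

9.65 h

Solar longitude: λ_s = 360° × (142 − 80)/365.25 = 61.109°.
sin δ = sin 23.44° × sin 61.109° = 0.34828, so δ = +20.382°.
cos H₀ = −tan φ · tan δ = −tan(-39.2°) × tan(+20.382°) = 0.3030, so H₀ = 1.2629 rad = 72.36°.
Daylight = 2H₀/(2π) × 24.00 h = (1.2629/π) × 24.00 = 9.65 h.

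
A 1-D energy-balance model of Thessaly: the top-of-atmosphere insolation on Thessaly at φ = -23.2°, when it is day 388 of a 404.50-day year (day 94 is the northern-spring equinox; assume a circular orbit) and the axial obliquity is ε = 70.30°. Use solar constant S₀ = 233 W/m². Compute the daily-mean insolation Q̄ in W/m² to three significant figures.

Solar longitude: λ_s = 360° × (388 − 94)/404.50 = 261.656°.
sin δ = sin 70.30° × sin 261.656° = -0.93151, so δ = -68.671°.
cos H₀ = −tan(-23.2°) tan(-68.671°) = -1.0976 ≤ −1 ⇒ polar day, H₀ = π.
Bracket: H₀ sin φ sin δ + cos φ cos δ sin H₀ = 3.1416×-0.39394×-0.93151 + 0.91914×0.36373×0.00000 = 1.152839 + 0.000000 = 1.152839.
Q̄ = (S₀/π) × [bracket] = (233/π) × 1.152839 = 85.50 W/m².

Q̄ ≈ 85.5 W/m²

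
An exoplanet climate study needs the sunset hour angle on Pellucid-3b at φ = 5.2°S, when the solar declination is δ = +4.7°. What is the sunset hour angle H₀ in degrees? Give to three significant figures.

H₀ = 89.6°

cos H₀ = −tan φ · tan δ = −tan(-5.2°) × tan(+4.700°) = 0.0075, so H₀ = 1.5633 rad = 89.57°.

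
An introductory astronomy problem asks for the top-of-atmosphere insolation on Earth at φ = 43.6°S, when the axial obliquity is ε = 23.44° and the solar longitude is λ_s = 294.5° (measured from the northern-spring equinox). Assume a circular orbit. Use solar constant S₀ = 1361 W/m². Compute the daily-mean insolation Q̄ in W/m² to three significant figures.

Solar declination: sin δ = sin ε · sin λ_s = sin 23.44° × sin 294.5° = -0.36197, so δ = -21.221°.
cos H₀ = −tan(-43.6°) tan(-21.221°) = -0.3698, H₀ = 1.9496 rad.
Bracket: H₀ sin φ sin δ + cos φ cos δ sin H₀ = 1.9496×-0.68962×-0.36197 + 0.72417×0.93219×0.92912 = 0.486663 + 0.627215 = 1.113878.
Q̄ = (S₀/π) × [bracket] = (1361/π) × 1.113878 = 482.6 W/m².

Q̄ ≈ 483 W/m²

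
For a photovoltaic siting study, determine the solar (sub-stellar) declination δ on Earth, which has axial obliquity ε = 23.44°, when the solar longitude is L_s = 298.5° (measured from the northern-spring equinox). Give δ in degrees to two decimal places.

δ = -20.46°

sin δ = sin ε · sin L_s = sin 23.44° × sin 298.5° = -0.349583.
δ = arcsin(-0.349583) = -20.46°.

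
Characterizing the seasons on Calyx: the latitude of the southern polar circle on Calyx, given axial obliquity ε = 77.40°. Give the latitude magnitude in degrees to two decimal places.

The polar circle is the lowest latitude that experiences at least one full rotation of continuous darkness at the northern-summer solstice; it lies at |φ| = 90° − ε = 90° − 77.40° = 12.60°.

12.60°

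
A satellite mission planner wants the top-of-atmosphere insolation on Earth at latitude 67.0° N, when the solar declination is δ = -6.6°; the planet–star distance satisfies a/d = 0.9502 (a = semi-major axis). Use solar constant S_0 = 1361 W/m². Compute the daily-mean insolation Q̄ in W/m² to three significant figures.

Q̄ ≈ 92.5 W/m²

cos h₀ = −tan(+67.0°) tan(-6.600°) = 0.2726, h₀ = 1.2947 rad.
Bracket: h₀ sin ϕ sin δ + cos ϕ cos δ sin h₀ = 1.2947×0.92050×-0.11494 + 0.39073×0.99337×0.96213 = -0.136982 + 0.373441 = 0.236459.
Inverse-square distance factor (a/d)² = 0.9502² = 0.902880.
Q̄ = (S_0/π) × 0.902880 × [bracket] = (1361/π) × 0.902880 × 0.236459 = 92.49 W/m².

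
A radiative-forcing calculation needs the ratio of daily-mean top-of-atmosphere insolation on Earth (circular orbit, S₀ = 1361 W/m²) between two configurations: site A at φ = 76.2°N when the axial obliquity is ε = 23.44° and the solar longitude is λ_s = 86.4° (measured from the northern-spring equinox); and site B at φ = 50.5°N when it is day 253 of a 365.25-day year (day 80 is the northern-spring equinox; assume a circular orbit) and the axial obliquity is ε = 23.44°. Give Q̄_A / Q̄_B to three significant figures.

Q̄_A / Q̄_B ≈ 1.69

— Configuration A (φ=+76.2°):
Solar declination: sin δ = sin ε · sin λ_s = sin 23.44° × sin 86.4° = 0.39700, so δ = +23.391°.
cos H₀ = −tan(+76.2°) tan(+23.391°) = -1.7610 ≤ −1 ⇒ polar day, H₀ = π.
Bracket: H₀ sin φ sin δ + cos φ cos δ sin H₀ = 3.1416×0.97113×0.39700 + 0.23853×0.91782×0.00000 = 1.211208 + 0.000000 = 1.211208.
Q̄ = (S₀/π) × [bracket] = (1361/π) × 1.211208 = 524.72 W/m².
— Configuration B (φ=+50.5°):
Solar longitude: λ_s = 360° × (253 − 80)/365.25 = 170.513°.
sin δ = sin 23.44° × sin 170.513° = 0.06556, so δ = +3.759°.
cos H₀ = −tan(+50.5°) tan(+3.759°) = -0.0797, H₀ = 1.6506 rad.
Bracket: H₀ sin φ sin δ + cos φ cos δ sin H₀ = 1.6506×0.77162×0.06556 + 0.63608×0.99785×0.99682 = 0.083500 + 0.632694 = 0.716194.
Q̄ = (S₀/π) × [bracket] = (1361/π) × 0.716194 = 310.27 W/m².
Ratio Q̄_A / Q̄_B = 524.72 / 310.27 = 1.691.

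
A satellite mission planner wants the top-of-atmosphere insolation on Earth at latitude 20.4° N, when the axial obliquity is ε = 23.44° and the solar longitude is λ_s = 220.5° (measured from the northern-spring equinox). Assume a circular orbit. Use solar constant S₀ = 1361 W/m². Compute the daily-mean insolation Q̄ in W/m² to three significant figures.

Q̄ ≈ 333 W/m²

Solar declination: sin δ = sin ε · sin λ_s = sin 23.44° × sin 220.5° = -0.25834, so δ = -14.972°.
cos H₀ = −tan(+20.4°) tan(-14.972°) = 0.0995, H₀ = 1.4712 rad.
Bracket: H₀ sin φ sin δ + cos φ cos δ sin H₀ = 1.4712×0.34857×-0.25834 + 0.93728×0.96605×0.99504 = -0.132481 + 0.900968 = 0.768487.
Q̄ = (S₀/π) × [bracket] = (1361/π) × 0.768487 = 332.9 W/m².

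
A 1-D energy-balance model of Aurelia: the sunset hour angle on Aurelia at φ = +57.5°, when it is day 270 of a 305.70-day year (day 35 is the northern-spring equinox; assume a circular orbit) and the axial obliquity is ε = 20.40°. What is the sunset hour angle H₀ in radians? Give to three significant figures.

Solar longitude: λ_s = 360° × (270 − 35)/305.70 = 276.742°.
sin δ = sin 20.40° × sin 276.742° = -0.34616, so δ = -20.253°.
cos H₀ = −tan φ · tan δ = −tan(+57.5°) × tan(-20.253°) = 0.5792, so H₀ = 0.9531 rad = 54.61°.

H₀ = 0.953 rad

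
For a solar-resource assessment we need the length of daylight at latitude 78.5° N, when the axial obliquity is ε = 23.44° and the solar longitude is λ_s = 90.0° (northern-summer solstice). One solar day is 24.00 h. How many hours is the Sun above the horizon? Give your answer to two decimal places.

Solar declination: sin δ = sin ε · sin λ_s = sin 23.44° × sin 90.0° = 0.39779, so δ = +23.440°.
Sunrise equation: cos H₀ = −tan φ · tan δ = -2.1311 ≤ −1, so the Sun never sets (polar day) and H₀ = π.
Daylight = 2H₀/(2π) × 24.00 h = (3.1416/π) × 24.00 = 24.00 h.

24.00 h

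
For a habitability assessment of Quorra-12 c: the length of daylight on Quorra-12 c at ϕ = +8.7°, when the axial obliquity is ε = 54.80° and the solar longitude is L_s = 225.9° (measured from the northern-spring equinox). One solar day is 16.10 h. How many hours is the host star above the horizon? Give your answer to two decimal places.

7.48 h

Solar declination: sin δ = sin ε · sin L_s = sin 54.80° × sin 225.9° = -0.58681, so δ = -35.931°.
cos h₀ = −tan ϕ · tan δ = −tan(+8.7°) × tan(-35.931°) = 0.1109, so h₀ = 1.4597 rad = 83.63°.
Daylight = 2h₀/(2π) × 16.10 h = (1.4597/π) × 16.10 = 7.48 h.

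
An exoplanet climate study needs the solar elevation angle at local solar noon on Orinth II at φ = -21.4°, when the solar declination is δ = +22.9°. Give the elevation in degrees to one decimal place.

45.7°

At local noon the hour angle is zero, so the zenith angle equals |φ − δ| = |-21.4° − (+22.900°)| = 44.300°.
Elevation = 90° − 44.300° = 45.7°.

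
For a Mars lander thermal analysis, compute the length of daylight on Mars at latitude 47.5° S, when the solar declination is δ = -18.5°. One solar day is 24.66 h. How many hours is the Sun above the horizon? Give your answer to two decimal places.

15.26 h

cos H₀ = −tan φ · tan δ = −tan(-47.5°) × tan(-18.500°) = -0.3651, so H₀ = 1.9446 rad = 111.42°.
Daylight = 2H₀/(2π) × 24.66 h = (1.9446/π) × 24.66 = 15.26 h.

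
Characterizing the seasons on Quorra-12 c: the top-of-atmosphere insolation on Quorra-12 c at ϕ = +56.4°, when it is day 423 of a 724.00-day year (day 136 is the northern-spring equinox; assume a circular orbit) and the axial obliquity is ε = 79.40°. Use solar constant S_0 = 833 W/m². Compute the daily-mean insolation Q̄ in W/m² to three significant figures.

Solar longitude: L_s = 360° × (423 − 136)/724.00 = 142.707°.
sin δ = sin 79.40° × sin 142.707° = 0.59555, so δ = +36.552°.
cos h₀ = −tan(+56.4°) tan(+36.552°) = -1.1158 ≤ −1 ⇒ polar day, h₀ = π.
Bracket: h₀ sin ϕ sin δ + cos ϕ cos δ sin h₀ = 3.1416×0.83292×0.59555 + 0.55339×0.80332×0.00000 = 1.558377 + 0.000000 = 1.558377.
Q̄ = (S_0/π) × [bracket] = (833/π) × 1.558377 = 413.2 W/m².

Q̄ ≈ 413 W/m²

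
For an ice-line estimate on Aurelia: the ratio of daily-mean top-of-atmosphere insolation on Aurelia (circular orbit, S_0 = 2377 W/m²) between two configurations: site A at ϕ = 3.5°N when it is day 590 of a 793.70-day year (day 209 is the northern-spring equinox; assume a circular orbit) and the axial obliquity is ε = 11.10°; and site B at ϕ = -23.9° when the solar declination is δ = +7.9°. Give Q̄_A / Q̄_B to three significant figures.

Q̄_A / Q̄_B ≈ 1.22

— Configuration A (ϕ=+3.5°):
Solar longitude: L_s = 360° × (590 − 209)/793.70 = 172.811°.
sin δ = sin 11.10° × sin 172.811° = 0.02409, so δ = +1.381°.
cos h₀ = −tan(+3.5°) tan(+1.381°) = -0.0015, h₀ = 1.5723 rad.
Bracket: h₀ sin ϕ sin δ + cos ϕ cos δ sin h₀ = 1.5723×0.06105×0.02409 + 0.99813×0.99971×1.00000 = 0.002312 + 0.997841 = 1.000153.
Q̄ = (S_0/π) × [bracket] = (2377/π) × 1.000153 = 756.74 W/m².
— Configuration B (ϕ=-23.9°):
cos h₀ = −tan(-23.9°) tan(+7.900°) = 0.0615, h₀ = 1.5093 rad.
Bracket: h₀ sin ϕ sin δ + cos ϕ cos δ sin h₀ = 1.5093×-0.40514×0.13744 + 0.91425×0.99051×0.99811 = -0.084042 + 0.903862 = 0.819820.
Q̄ = (S_0/π) × [bracket] = (2377/π) × 0.819820 = 620.29 W/m².
Ratio Q̄_A / Q̄_B = 756.74 / 620.29 = 1.220.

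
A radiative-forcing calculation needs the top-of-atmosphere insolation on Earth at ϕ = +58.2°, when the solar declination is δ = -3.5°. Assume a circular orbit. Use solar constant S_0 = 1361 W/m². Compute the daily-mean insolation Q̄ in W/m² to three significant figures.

cos h₀ = −tan(+58.2°) tan(-3.500°) = 0.0986, h₀ = 1.4720 rad.
Bracket: h₀ sin ϕ sin δ + cos ϕ cos δ sin h₀ = 1.4720×0.84989×-0.06105 + 0.52696×0.99813×0.99512 = -0.076376 + 0.523408 = 0.447032.
Q̄ = (S_0/π) × [bracket] = (1361/π) × 0.447032 = 193.7 W/m².

Q̄ ≈ 194 W/m²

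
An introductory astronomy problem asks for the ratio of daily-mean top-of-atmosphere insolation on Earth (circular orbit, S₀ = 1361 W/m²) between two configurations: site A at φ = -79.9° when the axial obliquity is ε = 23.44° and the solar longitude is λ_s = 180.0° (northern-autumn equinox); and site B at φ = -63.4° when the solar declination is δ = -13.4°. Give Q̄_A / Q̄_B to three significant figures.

— Configuration A (φ=-79.9°):
Solar declination: sin δ = sin ε · sin λ_s = sin 23.44° × sin 180.0° = 0.00000, so δ = +0.000°.
cos H₀ = −tan(-79.9°) tan(+0.000°) = 0.0000, H₀ = 1.5708 rad.
Bracket: H₀ sin φ sin δ + cos φ cos δ sin H₀ = 1.5708×-0.98450×0.00000 + 0.17537×1.00000×1.00000 = -0.000000 + 0.175370 = 0.175370.
Q̄ = (S₀/π) × [bracket] = (1361/π) × 0.175370 = 75.974 W/m².
— Configuration B (φ=-63.4°):
cos H₀ = −tan(-63.4°) tan(-13.400°) = -0.4757, H₀ = 2.0666 rad.
Bracket: H₀ sin φ sin δ + cos φ cos δ sin H₀ = 2.0666×-0.89415×-0.23175 + 0.44776×0.97278×0.87959 = 0.428239 + 0.383125 = 0.811364.
Q̄ = (S₀/π) × [bracket] = (1361/π) × 0.811364 = 351.50 W/m².
Ratio Q̄_A / Q̄_B = 75.974 / 351.50 = 0.2161.

Q̄_A / Q̄_B ≈ 0.216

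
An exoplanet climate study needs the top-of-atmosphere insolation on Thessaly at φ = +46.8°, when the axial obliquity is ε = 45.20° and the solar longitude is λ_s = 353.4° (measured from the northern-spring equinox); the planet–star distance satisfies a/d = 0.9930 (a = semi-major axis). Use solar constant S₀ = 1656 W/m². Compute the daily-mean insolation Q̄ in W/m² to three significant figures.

Q̄ ≈ 307 W/m²

Solar declination: sin δ = sin ε · sin λ_s = sin 45.20° × sin 353.4° = -0.08156, so δ = -4.678°.
cos H₀ = −tan(+46.8°) tan(-4.678°) = 0.0871, H₀ = 1.4835 rad.
Bracket: H₀ sin φ sin δ + cos φ cos δ sin H₀ = 1.4835×0.72897×-0.08156 + 0.68455×0.99667×0.99620 = -0.088201 + 0.679678 = 0.591477.
Inverse-square distance factor (a/d)² = 0.9930² = 0.986049.
Q̄ = (S₀/π) × 0.986049 × [bracket] = (1656/π) × 0.986049 × 0.591477 = 307.4 W/m².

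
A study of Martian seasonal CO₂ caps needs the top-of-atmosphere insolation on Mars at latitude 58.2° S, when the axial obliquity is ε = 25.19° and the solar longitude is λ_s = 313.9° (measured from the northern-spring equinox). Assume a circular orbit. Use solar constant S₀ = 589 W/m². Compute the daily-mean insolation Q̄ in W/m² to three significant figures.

Solar declination: sin δ = sin ε · sin λ_s = sin 25.19° × sin 313.9° = -0.30668, so δ = -17.859°.
cos H₀ = −tan(-58.2°) tan(-17.859°) = -0.5197, H₀ = 2.1173 rad.
Bracket: H₀ sin φ sin δ + cos φ cos δ sin H₀ = 2.1173×-0.84989×-0.30668 + 0.52696×0.95181×0.85437 = 0.551862 + 0.428523 = 0.980385.
Q̄ = (S₀/π) × [bracket] = (589/π) × 0.980385 = 183.8 W/m².

Q̄ ≈ 184 W/m²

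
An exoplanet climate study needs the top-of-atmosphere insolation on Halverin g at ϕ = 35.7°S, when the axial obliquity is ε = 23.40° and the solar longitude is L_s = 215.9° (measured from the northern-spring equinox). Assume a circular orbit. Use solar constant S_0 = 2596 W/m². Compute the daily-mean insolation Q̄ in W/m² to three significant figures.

Solar declination: sin δ = sin ε · sin L_s = sin 23.40° × sin 215.9° = -0.23288, so δ = -13.466°.
cos h₀ = −tan(-35.7°) tan(-13.466°) = -0.1721, h₀ = 1.7437 rad.
Bracket: h₀ sin ϕ sin δ + cos ϕ cos δ sin h₀ = 1.7437×-0.58354×-0.23288 + 0.81208×0.97251×0.98508 = 0.236960 + 0.777973 = 1.014933.
Q̄ = (S_0/π) × [bracket] = (2596/π) × 1.014933 = 838.7 W/m².

Q̄ ≈ 839 W/m²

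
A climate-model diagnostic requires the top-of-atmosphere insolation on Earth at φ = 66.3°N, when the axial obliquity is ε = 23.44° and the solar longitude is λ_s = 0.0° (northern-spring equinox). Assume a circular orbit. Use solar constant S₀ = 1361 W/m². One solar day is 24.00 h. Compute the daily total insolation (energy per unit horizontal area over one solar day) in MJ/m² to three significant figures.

15.0 MJ/m²

Solar declination: sin δ = sin ε · sin λ_s = sin 23.44° × sin 0.0° = 0.00000, so δ = +0.000°.
cos H₀ = −tan(+66.3°) tan(+0.000°) = -0.0000, H₀ = 1.5708 rad.
Bracket: H₀ sin φ sin δ + cos φ cos δ sin H₀ = 1.5708×0.91566×0.00000 + 0.40195×1.00000×1.00000 = 0.000000 + 0.401950 = 0.401950.
Q̄ = (S₀/π) × [bracket] = (1361/π) × 0.401950 = 174.13 W/m².
Daily total = Q̄ × 24.00 h × 3600 s/h = 174.13 × 24.00 × 3600 / 10⁶ = 15.04 MJ/m².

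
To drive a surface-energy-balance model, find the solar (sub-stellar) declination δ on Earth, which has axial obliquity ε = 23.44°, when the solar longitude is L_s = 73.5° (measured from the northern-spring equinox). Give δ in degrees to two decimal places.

sin δ = sin ε · sin L_s = sin 23.44° × sin 73.5° = 0.381407.
δ = arcsin(0.381407) = +22.42°.

δ = +22.42°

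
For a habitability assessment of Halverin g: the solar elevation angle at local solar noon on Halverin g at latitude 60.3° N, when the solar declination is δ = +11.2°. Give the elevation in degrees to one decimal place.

At local noon the hour angle is zero, so the zenith angle equals |φ − δ| = |+60.3° − (+11.200°)| = 49.100°.
Elevation = 90° − 49.100° = 40.9°.

40.9°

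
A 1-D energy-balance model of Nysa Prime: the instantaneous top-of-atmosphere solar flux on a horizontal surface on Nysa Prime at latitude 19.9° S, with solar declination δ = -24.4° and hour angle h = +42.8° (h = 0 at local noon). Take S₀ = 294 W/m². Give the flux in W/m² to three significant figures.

cos θ_z = sin φ sin δ + cos φ cos δ cos h = 0.140612 + 0.628297 = 0.768909.
Flux = S₀ · cos θ_z = 294 × 0.768909 = 226.1 W/m².

226 W/m²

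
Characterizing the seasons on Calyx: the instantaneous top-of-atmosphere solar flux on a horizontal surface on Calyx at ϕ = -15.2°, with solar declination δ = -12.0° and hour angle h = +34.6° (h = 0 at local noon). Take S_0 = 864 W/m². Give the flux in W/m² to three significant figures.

718 W/m²

cos θ_z = sin ϕ sin δ + cos ϕ cos δ cos h = 0.054512 + 0.776982 = 0.831494.
Flux = S_0 · cos θ_z = 864 × 0.831494 = 718.4 W/m².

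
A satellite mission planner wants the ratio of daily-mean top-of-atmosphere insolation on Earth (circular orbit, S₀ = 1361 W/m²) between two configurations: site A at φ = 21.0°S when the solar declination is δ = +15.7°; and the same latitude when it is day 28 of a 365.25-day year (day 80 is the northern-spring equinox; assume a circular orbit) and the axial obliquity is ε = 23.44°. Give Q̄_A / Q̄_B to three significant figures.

Q̄_A / Q̄_B ≈ 0.703

— Configuration A (φ=-21.0°):
cos H₀ = −tan(-21.0°) tan(+15.700°) = 0.1079, H₀ = 1.4627 rad.
Bracket: H₀ sin φ sin δ + cos φ cos δ sin H₀ = 1.4627×-0.35837×0.27060 + 0.93358×0.96269×0.99416 = -0.141845 + 0.893499 = 0.751654.
Q̄ = (S₀/π) × [bracket] = (1361/π) × 0.751654 = 325.63 W/m².
— Configuration B (φ=-21.0°):
Solar longitude: λ_s = 360° × (28 − 80)/365.25 = -51.253°, i.e. -51.253° + 360° = 308.747°.
sin δ = sin 23.44° × sin 308.747° = -0.31024, so δ = -18.074°.
cos H₀ = −tan(-21.0°) tan(-18.074°) = -0.1253, H₀ = 1.6964 rad.
Bracket: H₀ sin φ sin δ + cos φ cos δ sin H₀ = 1.6964×-0.35837×-0.31024 + 0.93358×0.95066×0.99212 = 0.188607 + 0.880524 = 1.069131.
Q̄ = (S₀/π) × [bracket] = (1361/π) × 1.069131 = 463.17 W/m².
Ratio Q̄_A / Q̄_B = 325.63 / 463.17 = 0.7030.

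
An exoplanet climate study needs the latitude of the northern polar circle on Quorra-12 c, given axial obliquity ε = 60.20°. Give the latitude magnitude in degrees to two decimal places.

29.80°

The polar circle is the lowest latitude that experiences at least one full rotation of continuous daylight at the northern-summer solstice; it lies at |φ| = 90° − ε = 90° − 60.20° = 29.80°.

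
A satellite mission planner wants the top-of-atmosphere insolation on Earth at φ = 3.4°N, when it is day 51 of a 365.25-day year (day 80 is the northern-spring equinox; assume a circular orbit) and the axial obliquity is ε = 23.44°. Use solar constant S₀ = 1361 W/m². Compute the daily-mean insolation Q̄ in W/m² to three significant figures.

Solar longitude: λ_s = 360° × (51 − 80)/365.25 = -28.583°, i.e. -28.583° + 360° = 331.417°.
sin δ = sin 23.44° × sin 331.417° = -0.19032, so δ = -10.971°.
cos H₀ = −tan(+3.4°) tan(-10.971°) = 0.0115, H₀ = 1.5593 rad.
Bracket: H₀ sin φ sin δ + cos φ cos δ sin H₀ = 1.5593×0.05931×-0.19032 + 0.99824×0.98172×0.99993 = -0.017601 + 0.979924 = 0.962323.
Q̄ = (S₀/π) × [bracket] = (1361/π) × 0.962323 = 416.9 W/m².

Q̄ ≈ 417 W/m²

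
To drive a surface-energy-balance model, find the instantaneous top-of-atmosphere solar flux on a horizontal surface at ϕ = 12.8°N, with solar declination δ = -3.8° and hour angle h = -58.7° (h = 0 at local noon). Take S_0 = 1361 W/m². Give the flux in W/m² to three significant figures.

cos θ_z = sin ϕ sin δ + cos ϕ cos δ cos h = -0.014683 + 0.505495 = 0.490812.
Flux = S_0 · cos θ_z = 1361 × 0.490812 = 668.0 W/m².

668 W/m²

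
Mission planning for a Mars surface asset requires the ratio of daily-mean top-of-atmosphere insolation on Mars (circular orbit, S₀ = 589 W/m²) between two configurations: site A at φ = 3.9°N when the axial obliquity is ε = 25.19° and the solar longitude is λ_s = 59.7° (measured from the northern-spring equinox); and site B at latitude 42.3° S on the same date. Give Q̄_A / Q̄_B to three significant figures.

— Configuration A (φ=+3.9°):
Solar declination: sin δ = sin ε · sin λ_s = sin 25.19° × sin 59.7° = 0.36748, so δ = +21.560°.
cos H₀ = −tan(+3.9°) tan(+21.560°) = -0.0269, H₀ = 1.5977 rad.
Bracket: H₀ sin φ sin δ + cos φ cos δ sin H₀ = 1.5977×0.06802×0.36748 + 0.99768×0.93003×0.99964 = 0.039936 + 0.927538 = 0.967474.
Q̄ = (S₀/π) × [bracket] = (589/π) × 0.967474 = 181.39 W/m².
— Configuration B (φ=-42.3°):
cos H₀ = −tan(-42.3°) tan(+21.560°) = 0.3595, H₀ = 1.2030 rad.
Bracket: H₀ sin φ sin δ + cos φ cos δ sin H₀ = 1.2030×-0.67301×0.36748 + 0.73963×0.93003×0.93313 = -0.297523 + 0.641880 = 0.344357.
Q̄ = (S₀/π) × [bracket] = (589/π) × 0.344357 = 64.562 W/m².
Ratio Q̄_A / Q̄_B = 181.39 / 64.562 = 2.810.

Q̄_A / Q̄_B ≈ 2.81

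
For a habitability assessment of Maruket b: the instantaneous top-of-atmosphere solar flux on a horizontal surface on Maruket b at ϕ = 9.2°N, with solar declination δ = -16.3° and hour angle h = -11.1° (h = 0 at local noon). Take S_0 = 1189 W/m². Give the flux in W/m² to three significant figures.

1.05e+03 W/m²

cos θ_z = sin ϕ sin δ + cos ϕ cos δ cos h = -0.044873 + 0.929734 = 0.884861.
Flux = S_0 · cos θ_z = 1189 × 0.884861 = 1052 W/m².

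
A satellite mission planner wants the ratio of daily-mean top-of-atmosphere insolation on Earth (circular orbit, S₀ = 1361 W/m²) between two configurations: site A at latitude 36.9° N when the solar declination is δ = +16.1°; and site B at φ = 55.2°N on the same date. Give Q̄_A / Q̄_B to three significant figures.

Q̄_A / Q̄_B ≈ 1.10

— Configuration A (φ=+36.9°):
cos H₀ = −tan(+36.9°) tan(+16.100°) = -0.2167, H₀ = 1.7892 rad.
Bracket: H₀ sin φ sin δ + cos φ cos δ sin H₀ = 1.7892×0.60042×0.27731 + 0.79968×0.96078×0.97624 = 0.297906 + 0.750061 = 1.047967.
Q̄ = (S₀/π) × [bracket] = (1361/π) × 1.047967 = 454.00 W/m².
— Configuration B (φ=+55.2°):
cos H₀ = −tan(+55.2°) tan(+16.100°) = -0.4153, H₀ = 1.9991 rad.
Bracket: H₀ sin φ sin δ + cos φ cos δ sin H₀ = 1.9991×0.82115×0.27731 + 0.57071×0.96078×0.90969 = 0.455221 + 0.498807 = 0.954028.
Q̄ = (S₀/π) × [bracket] = (1361/π) × 0.954028 = 413.30 W/m².
Ratio Q̄_A / Q̄_B = 454.00 / 413.30 = 1.098.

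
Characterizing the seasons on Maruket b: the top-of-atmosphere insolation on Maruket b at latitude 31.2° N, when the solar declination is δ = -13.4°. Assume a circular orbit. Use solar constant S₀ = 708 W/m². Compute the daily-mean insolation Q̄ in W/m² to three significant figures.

Q̄ ≈ 147 W/m²

cos H₀ = −tan(+31.2°) tan(-13.400°) = 0.1443, H₀ = 1.4260 rad.
Bracket: H₀ sin φ sin δ + cos φ cos δ sin H₀ = 1.4260×0.51803×-0.23175 + 0.85536×0.97278×0.98954 = -0.171196 + 0.823374 = 0.652178.
Q̄ = (S₀/π) × [bracket] = (708/π) × 0.652178 = 147.0 W/m².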